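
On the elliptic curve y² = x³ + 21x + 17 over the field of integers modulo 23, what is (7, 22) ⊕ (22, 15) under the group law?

(21, 6)

(7, 22) + (22, 15). λ = (15 - 22)/(22 - 7) ≡ 16/15 mod 23. 15⁻¹ ≡ 20 (mod 23) since 15·20 = 300 ≡ 1, so λ ≡ 21.
  x = λ² - 7 - 22 = 441 - 29 ≡ 21; y = λ·(7 - 21) - 22 ≡ 6. → (21, 6)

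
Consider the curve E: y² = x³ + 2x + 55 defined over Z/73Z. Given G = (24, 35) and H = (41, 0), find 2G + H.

First 2G:
Repeated addition: build up to 2G.
2G: tangent at (24, 35): λ = (3·24² + 2)/(2·35) ≡ 51/70. 70⁻¹ ≡ 24 (mod 73), so λ ≡ 51·24 ≡ 56.
  x = λ² - 24 - 24 = 3136 - 48 ≡ 22; y = λ·(24 - 22) - 35 ≡ 4. → (22, 4)
2G = (22, 4).
Finally 2G + H:
(22, 4) + (41, 0). λ = (0 - 4)/(41 - 22) ≡ 69/19 mod 73. 19⁻¹ ≡ 50 (mod 73) since 19·50 = 950 ≡ 1, so λ ≡ 19.
  x = λ² - 22 - 41 = 361 - 63 ≡ 6; y = λ·(22 - 6) - 4 ≡ 8. → (6, 8)

(6, 8)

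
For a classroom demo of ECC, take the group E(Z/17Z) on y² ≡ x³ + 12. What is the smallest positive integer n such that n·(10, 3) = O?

9

2P: tangent at (10, 3): λ = (3·10² + 0)/(2·3) ≡ 11/6. 6⁻¹ ≡ 3 (mod 17), so λ ≡ 11·3 ≡ 16.
  x = λ² - 10 - 10 = 256 - 20 ≡ 15; y = λ·(10 - 15) - 3 ≡ 2. → (15, 2)
3P: (15, 2) + (10, 3). λ = (3 - 2)/(10 - 15) ≡ 1/12 mod 17. 12⁻¹ ≡ 10 (mod 17) since 12·10 = 120 ≡ 1, so λ ≡ 10.
  x = λ² - 15 - 10 = 100 - 25 ≡ 7; y = λ·(15 - 7) - 2 ≡ 10. → (7, 10)
4P: (7, 10) + (10, 3). λ = (3 - 10)/(10 - 7) ≡ 10/3 mod 17. 3⁻¹ ≡ 6 (mod 17), so λ ≡ 9.
  x = λ² - 7 - 10 = 81 - 17 ≡ 13; y = λ·(7 - 13) - 10 ≡ 4. → (13, 4)
5P: (13, 4) + (10, 3). λ = (3 - 4)/(10 - 13) ≡ 16/14 mod 17. 14⁻¹ ≡ 11 (mod 17), so λ ≡ 6.
  x = λ² - 13 - 10 = 36 - 23 ≡ 13; y = λ·(13 - 13) - 4 ≡ 13. → (13, 13)
6P: (13, 13) + (10, 3). λ = (3 - 13)/(10 - 13) ≡ 7/14 mod 17. 14⁻¹ ≡ 11 (mod 17), so λ ≡ 9.
  x = λ² - 13 - 10 = 81 - 23 ≡ 7; y = λ·(13 - 7) - 13 ≡ 7. → (7, 7)
7P: (7, 7) + (10, 3). λ = (3 - 7)/(10 - 7) ≡ 13/3 mod 17. 3⁻¹ ≡ 6 (mod 17) since 3·6 = 18 ≡ 1, so λ ≡ 10.
  x = λ² - 7 - 10 = 100 - 17 ≡ 15; y = λ·(7 - 15) - 7 ≡ 15. → (15, 15)
8P: (15, 15) + (10, 3). λ = (3 - 15)/(10 - 15) ≡ 5/12 mod 17. 12⁻¹ ≡ 10 (mod 17), so λ ≡ 16.
  x = λ² - 15 - 10 = 256 - 25 ≡ 10; y = λ·(15 - 10) - 15 ≡ 14. → (10, 14)
9P: (10, 14) + (10, 3): same x and y₁ ≡ -y₂, so the sum is O.
9P = O, so the order is 9.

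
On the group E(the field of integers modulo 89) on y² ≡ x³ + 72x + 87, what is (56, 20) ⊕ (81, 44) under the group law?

(56, 20) + (81, 44). λ = (44 - 20)/(81 - 56) ≡ 24/25 mod 89. 25⁻¹ ≡ 57 (mod 89), so λ ≡ 33.
  x = λ² - 56 - 81 = 1089 - 137 ≡ 62; y = λ·(56 - 62) - 20 ≡ 49. → (62, 49)

(62, 49)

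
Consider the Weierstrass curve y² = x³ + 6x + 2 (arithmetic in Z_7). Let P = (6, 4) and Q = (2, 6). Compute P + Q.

(1, 4)

(6, 4) + (2, 6). λ = (6 - 4)/(2 - 6) ≡ 2/3 mod 7. 3⁻¹ ≡ 5 (mod 7), so λ ≡ 3.
  x = λ² - 6 - 2 = 9 - 8 ≡ 1; y = λ·(6 - 1) - 4 ≡ 4. → (1, 4)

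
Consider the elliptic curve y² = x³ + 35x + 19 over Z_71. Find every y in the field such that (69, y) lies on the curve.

15, 56

x³ + 35x + 19 = 330943 ≡ 12 (mod 71).
Square roots of 12 mod 71: 15 and 56 (since 15² = 225 ≡ 12).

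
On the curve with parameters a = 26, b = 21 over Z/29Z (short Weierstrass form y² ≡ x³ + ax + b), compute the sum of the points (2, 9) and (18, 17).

(2, 20)

(2, 9) + (18, 17). λ = (17 - 9)/(18 - 2) ≡ 8/16 mod 29. 16⁻¹ ≡ 20 (mod 29) since 16·20 = 320 ≡ 1, so λ ≡ 15.
  x = λ² - 2 - 18 = 225 - 20 ≡ 2; y = λ·(2 - 2) - 9 ≡ 20. → (2, 20)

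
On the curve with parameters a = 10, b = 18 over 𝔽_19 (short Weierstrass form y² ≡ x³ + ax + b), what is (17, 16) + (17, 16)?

tangent at (17, 16): λ = (3·17² + 10)/(2·16) ≡ 3/13. 13⁻¹ ≡ 3 (mod 19), so λ ≡ 3·3 ≡ 9.
  x = λ² - 17 - 17 = 81 - 34 ≡ 9; y = λ·(17 - 9) - 16 ≡ 18. → (9, 18)

(9, 18)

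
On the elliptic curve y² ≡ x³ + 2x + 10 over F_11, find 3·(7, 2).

Write P = (7, 2).
Repeated addition: build up to 3P.
2P: tangent at (7, 2): λ = (3·7² + 2)/(2·2) ≡ 6/4. 4⁻¹ ≡ 3 (mod 11) since 4·3 = 12 ≡ 1, so λ ≡ 6·3 ≡ 7.
  x = λ² - 7 - 7 = 49 - 14 ≡ 2; y = λ·(7 - 2) - 2 ≡ 0. → (2, 0)
3P: (2, 0) + (7, 2). λ = (2 - 0)/(7 - 2) ≡ 2/5 mod 11. 5⁻¹ ≡ 9 (mod 11) since 5·9 = 45 ≡ 1, so λ ≡ 7.
  x = λ² - 2 - 7 = 49 - 9 ≡ 7; y = λ·(2 - 7) - 0 ≡ 9. → (7, 9)

(7, 9)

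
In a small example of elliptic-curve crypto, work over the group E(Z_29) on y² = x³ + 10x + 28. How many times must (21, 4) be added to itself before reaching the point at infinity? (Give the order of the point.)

3

2P: tangent at (21, 4): λ = (3·21² + 10)/(2·4) ≡ 28/8. 8⁻¹ ≡ 11 (mod 29), so λ ≡ 28·11 ≡ 18.
  x = λ² - 21 - 21 = 324 - 42 ≡ 21; y = λ·(21 - 21) - 4 ≡ 25. → (21, 25)
3P: (21, 25) + (21, 4): same x and y₁ ≡ -y₂, so the sum is the point at infinity.
3P = the point at infinity, so the order is 3.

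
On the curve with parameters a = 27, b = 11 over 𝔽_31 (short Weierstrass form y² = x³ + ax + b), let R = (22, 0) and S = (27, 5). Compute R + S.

(14, 8)

(22, 0) + (27, 5). λ = (5 - 0)/(27 - 22) ≡ 5/5 mod 31. 5⁻¹ ≡ 25 (mod 31), so λ ≡ 1.
  x = λ² - 22 - 27 = 1 - 49 ≡ 14; y = λ·(22 - 14) - 0 ≡ 8. → (14, 8)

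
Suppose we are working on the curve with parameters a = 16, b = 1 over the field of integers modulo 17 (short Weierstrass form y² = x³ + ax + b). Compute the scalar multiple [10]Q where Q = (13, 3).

Double-and-add on 10 = (1010)₂. Start with Q = (13, 3) for the leading 1-bit.
double: tangent at (13, 3): λ = (3·13² + 16)/(2·3) ≡ 13/6. 6⁻¹ ≡ 3 (mod 17), so λ ≡ 13·3 ≡ 5.
  x = λ² - 13 - 13 = 25 - 26 ≡ 16; y = λ·(13 - 16) - 3 ≡ 16. → (16, 16)
double: tangent at (16, 16): λ = (3·16² + 16)/(2·16) ≡ 2/15. 15⁻¹ ≡ 8 (mod 17) since 15·8 = 120 ≡ 1, so λ ≡ 2·8 ≡ 16.
  x = λ² - 16 - 16 = 256 - 32 ≡ 3; y = λ·(16 - 3) - 16 ≡ 5. → (3, 5)
add Q: (3, 5) + (13, 3). λ = (3 - 5)/(13 - 3) ≡ 15/10 mod 17. 10⁻¹ ≡ 12 (mod 17) since 10·12 = 120 ≡ 1, so λ ≡ 10.
  x = λ² - 3 - 13 = 100 - 16 ≡ 16; y = λ·(3 - 16) - 5 ≡ 1. → (16, 1)
double: tangent at (16, 1): λ = (3·16² + 16)/(2·1) ≡ 2/2. 2⁻¹ ≡ 9 (mod 17) since 2·9 = 18 ≡ 1, so λ ≡ 2·9 ≡ 1.
  x = λ² - 16 - 16 = 1 - 32 ≡ 3; y = λ·(16 - 3) - 1 ≡ 12. → (3, 12)

(3, 12)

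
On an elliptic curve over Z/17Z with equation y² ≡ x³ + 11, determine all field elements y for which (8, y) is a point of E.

x³ + 0x + 11 = 523 ≡ 13 (mod 17).
Square roots of 13 mod 17: 8 and 9 (since 8² = 64 ≡ 13).

8, 9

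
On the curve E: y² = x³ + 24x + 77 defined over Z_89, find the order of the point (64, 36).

2P: tangent at (64, 36): λ = (3·64² + 24)/(2·36) ≡ 30/72. 72⁻¹ ≡ 68 (mod 89) since 72·68 = 4896 ≡ 1, so λ ≡ 30·68 ≡ 82.
  x = λ² - 64 - 64 = 6724 - 128 ≡ 10; y = λ·(64 - 10) - 36 ≡ 31. → (10, 31)
3P: (10, 31) + (64, 36). λ = (36 - 31)/(64 - 10) ≡ 5/54 mod 89. 54⁻¹ ≡ 61 (mod 89) since 54·61 = 3294 ≡ 1, so λ ≡ 38.
  x = λ² - 10 - 64 = 1444 - 74 ≡ 35; y = λ·(10 - 35) - 31 ≡ 87. → (35, 87)
4P: (35, 87) + (64, 36). λ = (36 - 87)/(64 - 35) ≡ 38/29 mod 89. 29⁻¹ ≡ 43 (mod 89), so λ ≡ 32.
  x = λ² - 35 - 64 = 1024 - 99 ≡ 35; y = λ·(35 - 35) - 87 ≡ 2. → (35, 2)
5P: (35, 2) + (64, 36). λ = (36 - 2)/(64 - 35) ≡ 34/29 mod 89. 29⁻¹ ≡ 43 (mod 89) since 29·43 = 1247 ≡ 1, so λ ≡ 38.
  x = λ² - 35 - 64 = 1444 - 99 ≡ 10; y = λ·(35 - 10) - 2 ≡ 58. → (10, 58)
6P: (10, 58) + (64, 36). λ = (36 - 58)/(64 - 10) ≡ 67/54 mod 89. 54⁻¹ ≡ 61 (mod 89), so λ ≡ 82.
  x = λ² - 10 - 64 = 6724 - 74 ≡ 64; y = λ·(10 - 64) - 58 ≡ 53. → (64, 53)
7P: (64, 53) + (64, 36): same x and y₁ ≡ -y₂, so the sum is 𝒪.
7P = 𝒪, so the order is 7.

7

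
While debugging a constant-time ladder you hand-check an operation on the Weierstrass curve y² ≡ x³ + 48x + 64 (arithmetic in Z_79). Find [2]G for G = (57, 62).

(14, 2)

tangent at (57, 62): λ = (3·57² + 48)/(2·62) ≡ 78/45. 45⁻¹ ≡ 72 (mod 79), so λ ≡ 78·72 ≡ 7.
  x = λ² - 57 - 57 = 49 - 114 ≡ 14; y = λ·(57 - 14) - 62 ≡ 2. → (14, 2)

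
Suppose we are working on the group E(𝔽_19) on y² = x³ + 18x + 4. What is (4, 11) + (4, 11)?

(1, 17)

tangent at (4, 11): λ = (3·4² + 18)/(2·11) ≡ 9/3. 3⁻¹ ≡ 13 (mod 19), so λ ≡ 9·13 ≡ 3.
  x = λ² - 4 - 4 = 9 - 8 ≡ 1; y = λ·(4 - 1) - 11 ≡ 17. → (1, 17)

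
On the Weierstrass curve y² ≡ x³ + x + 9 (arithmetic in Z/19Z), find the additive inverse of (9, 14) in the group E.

-(9, 14) = (9, -14 mod 19) = (9, 5).

(9, 5)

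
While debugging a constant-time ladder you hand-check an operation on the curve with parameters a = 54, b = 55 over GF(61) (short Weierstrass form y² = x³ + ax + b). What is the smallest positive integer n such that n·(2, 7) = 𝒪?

2P: tangent at (2, 7): λ = (3·2² + 54)/(2·7) ≡ 5/14. 14⁻¹ ≡ 48 (mod 61), so λ ≡ 5·48 ≡ 57.
  x = λ² - 2 - 2 = 3249 - 4 ≡ 12; y = λ·(2 - 12) - 7 ≡ 33. → (12, 33)
3P: (12, 33) + (2, 7). λ = (7 - 33)/(2 - 12) ≡ 35/51 mod 61. 51⁻¹ ≡ 6 (mod 61) since 51·6 = 306 ≡ 1, so λ ≡ 27.
  x = λ² - 12 - 2 = 729 - 14 ≡ 44; y = λ·(12 - 44) - 33 ≡ 18. → (44, 18)
4P: (44, 18) + (2, 7). λ = (7 - 18)/(2 - 44) ≡ 50/19 mod 61. 19⁻¹ ≡ 45 (mod 61), so λ ≡ 54.
  x = λ² - 44 - 2 = 2916 - 46 ≡ 3; y = λ·(44 - 3) - 18 ≡ 0. → (3, 0)
5P: (3, 0) + (2, 7). λ = (7 - 0)/(2 - 3) ≡ 7/60 mod 61. 60⁻¹ ≡ 60 (mod 61), so λ ≡ 54.
  x = λ² - 3 - 2 = 2916 - 5 ≡ 44; y = λ·(3 - 44) - 0 ≡ 43. → (44, 43)
6P: (44, 43) + (2, 7). λ = (7 - 43)/(2 - 44) ≡ 25/19 mod 61. 19⁻¹ ≡ 45 (mod 61), so λ ≡ 27.
  x = λ² - 44 - 2 = 729 - 46 ≡ 12; y = λ·(44 - 12) - 43 ≡ 28. → (12, 28)
7P: (12, 28) + (2, 7). λ = (7 - 28)/(2 - 12) ≡ 40/51 mod 61. 51⁻¹ ≡ 6 (mod 61), so λ ≡ 57.
  x = λ² - 12 - 2 = 3249 - 14 ≡ 2; y = λ·(12 - 2) - 28 ≡ 54. → (2, 54)
8P: (2, 54) + (2, 7): same x and y₁ ≡ -y₂, so the sum is 𝒪.
8P = 𝒪, so the order is 8.

8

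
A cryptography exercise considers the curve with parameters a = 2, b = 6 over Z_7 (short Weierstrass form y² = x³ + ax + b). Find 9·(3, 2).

Write P = (3, 2).
Repeated addition: build up to 9P.
2P: tangent at (3, 2): λ = (3·3² + 2)/(2·2) ≡ 1/4. 4⁻¹ ≡ 2 (mod 7), so λ ≡ 1·2 ≡ 2.
  x = λ² - 3 - 3 = 4 - 6 ≡ 5; y = λ·(3 - 5) - 2 ≡ 1. → (5, 1)
3P: (5, 1) + (3, 2). λ = (2 - 1)/(3 - 5) ≡ 1/5 mod 7. 5⁻¹ ≡ 3 (mod 7), so λ ≡ 3.
  x = λ² - 5 - 3 = 9 - 8 ≡ 1; y = λ·(5 - 1) - 1 ≡ 4. → (1, 4)
4P: (1, 4) + (3, 2). λ = (2 - 4)/(3 - 1) ≡ 5/2 mod 7. 2⁻¹ ≡ 4 (mod 7) since 2·4 = 8 ≡ 1, so λ ≡ 6.
  x = λ² - 1 - 3 = 36 - 4 ≡ 4; y = λ·(1 - 4) - 4 ≡ 6. → (4, 6)
5P: (4, 6) + (3, 2). λ = (2 - 6)/(3 - 4) ≡ 3/6 mod 7. 6⁻¹ ≡ 6 (mod 7), so λ ≡ 4.
  x = λ² - 4 - 3 = 16 - 7 ≡ 2; y = λ·(4 - 2) - 6 ≡ 2. → (2, 2)
6P: (2, 2) + (3, 2). λ = (2 - 2)/(3 - 2) ≡ 0/1 mod 7. 1⁻¹ ≡ 1 (mod 7) since 1·1 = 1 ≡ 1, so λ ≡ 0.
  x = λ² - 2 - 3 = 0 - 5 ≡ 2; y = λ·(2 - 2) - 2 ≡ 5. → (2, 5)
7P: (2, 5) + (3, 2). λ = (2 - 5)/(3 - 2) ≡ 4/1 mod 7. 1⁻¹ ≡ 1 (mod 7), so λ ≡ 4.
  x = λ² - 2 - 3 = 16 - 5 ≡ 4; y = λ·(2 - 4) - 5 ≡ 1. → (4, 1)
8P: (4, 1) + (3, 2). λ = (2 - 1)/(3 - 4) ≡ 1/6 mod 7. 6⁻¹ ≡ 6 (mod 7) since 6·6 = 36 ≡ 1, so λ ≡ 6.
  x = λ² - 4 - 3 = 36 - 7 ≡ 1; y = λ·(4 - 1) - 1 ≡ 3. → (1, 3)
9P: (1, 3) + (3, 2). λ = (2 - 3)/(3 - 1) ≡ 6/2 mod 7. 2⁻¹ ≡ 4 (mod 7), so λ ≡ 3.
  x = λ² - 1 - 3 = 9 - 4 ≡ 5; y = λ·(1 - 5) - 3 ≡ 6. → (5, 6)

(5, 6)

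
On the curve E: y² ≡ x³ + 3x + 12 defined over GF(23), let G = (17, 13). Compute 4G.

Repeated addition: build up to 4G.
2G: tangent at (17, 13): λ = (3·17² + 3)/(2·13) ≡ 19/3. 3⁻¹ ≡ 8 (mod 23), so λ ≡ 19·8 ≡ 14.
  x = λ² - 17 - 17 = 196 - 34 ≡ 1; y = λ·(17 - 1) - 13 ≡ 4. → (1, 4)
3G: (1, 4) + (17, 13). λ = (13 - 4)/(17 - 1) ≡ 9/16 mod 23. 16⁻¹ ≡ 13 (mod 23) since 16·13 = 208 ≡ 1, so λ ≡ 2.
  x = λ² - 1 - 17 = 4 - 18 ≡ 9; y = λ·(1 - 9) - 4 ≡ 3. → (9, 3)
4G: (9, 3) + (17, 13). λ = (13 - 3)/(17 - 9) ≡ 10/8 mod 23. 8⁻¹ ≡ 3 (mod 23), so λ ≡ 7.
  x = λ² - 9 - 17 = 49 - 26 ≡ 0; y = λ·(9 - 0) - 3 ≡ 14. → (0, 14)

(0, 14)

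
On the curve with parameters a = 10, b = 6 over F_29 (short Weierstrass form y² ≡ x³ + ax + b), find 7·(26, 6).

Write G = (26, 6).
Repeated addition: build up to 7G.
2G: tangent at (26, 6): λ = (3·26² + 10)/(2·6) ≡ 8/12. 12⁻¹ ≡ 17 (mod 29), so λ ≡ 8·17 ≡ 20.
  x = λ² - 26 - 26 = 400 - 52 ≡ 0; y = λ·(26 - 0) - 6 ≡ 21. → (0, 21)
3G: (0, 21) + (26, 6). λ = (6 - 21)/(26 - 0) ≡ 14/26 mod 29. 26⁻¹ ≡ 19 (mod 29), so λ ≡ 5.
  x = λ² - 0 - 26 = 25 - 26 ≡ 28; y = λ·(0 - 28) - 21 ≡ 13. → (28, 13)
4G: (28, 13) + (26, 6). λ = (6 - 13)/(26 - 28) ≡ 22/27 mod 29. 27⁻¹ ≡ 14 (mod 29), so λ ≡ 18.
  x = λ² - 28 - 26 = 324 - 54 ≡ 9; y = λ·(28 - 9) - 13 ≡ 10. → (9, 10)
5G: (9, 10) + (26, 6). λ = (6 - 10)/(26 - 9) ≡ 25/17 mod 29. 17⁻¹ ≡ 12 (mod 29), so λ ≡ 10.
  x = λ² - 9 - 26 = 100 - 35 ≡ 7; y = λ·(9 - 7) - 10 ≡ 10. → (7, 10)
6G: (7, 10) + (26, 6). λ = (6 - 10)/(26 - 7) ≡ 25/19 mod 29. 19⁻¹ ≡ 26 (mod 29) since 19·26 = 494 ≡ 1, so λ ≡ 12.
  x = λ² - 7 - 26 = 144 - 33 ≡ 24; y = λ·(7 - 24) - 10 ≡ 18. → (24, 18)
7G: (24, 18) + (26, 6). λ = (6 - 18)/(26 - 24) ≡ 17/2 mod 29. 2⁻¹ ≡ 15 (mod 29), so λ ≡ 23.
  x = λ² - 24 - 26 = 529 - 50 ≡ 15; y = λ·(24 - 15) - 18 ≡ 15. → (15, 15)

(15, 15)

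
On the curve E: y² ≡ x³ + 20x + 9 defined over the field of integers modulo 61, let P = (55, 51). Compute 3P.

Repeated addition: build up to 3P.
2P: tangent at (55, 51): λ = (3·55² + 20)/(2·51) ≡ 6/41. 41⁻¹ ≡ 3 (mod 61) since 41·3 = 123 ≡ 1, so λ ≡ 6·3 ≡ 18.
  x = λ² - 55 - 55 = 324 - 110 ≡ 31; y = λ·(55 - 31) - 51 ≡ 15. → (31, 15)
3P: (31, 15) + (55, 51). λ = (51 - 15)/(55 - 31) ≡ 36/24 mod 61. 24⁻¹ ≡ 28 (mod 61), so λ ≡ 32.
  x = λ² - 31 - 55 = 1024 - 86 ≡ 23; y = λ·(31 - 23) - 15 ≡ 58. → (23, 58)

(23, 58)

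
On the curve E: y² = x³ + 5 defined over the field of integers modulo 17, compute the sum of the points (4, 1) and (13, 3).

(4, 1) + (13, 3). λ = (3 - 1)/(13 - 4) ≡ 2/9 mod 17. 9⁻¹ ≡ 2 (mod 17), so λ ≡ 4.
  x = λ² - 4 - 13 = 16 - 17 ≡ 16; y = λ·(4 - 16) - 1 ≡ 2. → (16, 2)

(16, 2)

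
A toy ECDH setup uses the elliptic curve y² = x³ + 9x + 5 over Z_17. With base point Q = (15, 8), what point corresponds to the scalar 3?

(1, 10)

Repeated addition: build up to 3Q.
2Q: tangent at (15, 8): λ = (3·15² + 9)/(2·8) ≡ 4/16. 16⁻¹ ≡ 16 (mod 17), so λ ≡ 4·16 ≡ 13.
  x = λ² - 15 - 15 = 169 - 30 ≡ 3; y = λ·(15 - 3) - 8 ≡ 12. → (3, 12)
3Q: (3, 12) + (15, 8). λ = (8 - 12)/(15 - 3) ≡ 13/12 mod 17. 12⁻¹ ≡ 10 (mod 17) since 12·10 = 120 ≡ 1, so λ ≡ 11.
  x = λ² - 3 - 15 = 121 - 18 ≡ 1; y = λ·(3 - 1) - 12 ≡ 10. → (1, 10)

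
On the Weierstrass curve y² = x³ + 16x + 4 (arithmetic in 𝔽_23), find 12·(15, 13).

(9, 16)

Write G = (15, 13).
Repeated addition: build up to 12G.
2G: tangent at (15, 13): λ = (3·15² + 16)/(2·13) ≡ 1/3. 3⁻¹ ≡ 8 (mod 23) since 3·8 = 24 ≡ 1, so λ ≡ 1·8 ≡ 8.
  x = λ² - 15 - 15 = 64 - 30 ≡ 11; y = λ·(15 - 11) - 13 ≡ 19. → (11, 19)
3G: (11, 19) + (15, 13). λ = (13 - 19)/(15 - 11) ≡ 17/4 mod 23. 4⁻¹ ≡ 6 (mod 23), so λ ≡ 10.
  x = λ² - 11 - 15 = 100 - 26 ≡ 5; y = λ·(11 - 5) - 19 ≡ 18. → (5, 18)
4G: (5, 18) + (15, 13). λ = (13 - 18)/(15 - 5) ≡ 18/10 mod 23. 10⁻¹ ≡ 7 (mod 23) since 10·7 = 70 ≡ 1, so λ ≡ 11.
  x = λ² - 5 - 15 = 121 - 20 ≡ 9; y = λ·(5 - 9) - 18 ≡ 7. → (9, 7)
5G: (9, 7) + (15, 13). λ = (13 - 7)/(15 - 9) ≡ 6/6 mod 23. 6⁻¹ ≡ 4 (mod 23), so λ ≡ 1.
  x = λ² - 9 - 15 = 1 - 24 ≡ 0; y = λ·(9 - 0) - 7 ≡ 2. → (0, 2)
6G: (0, 2) + (15, 13). λ = (13 - 2)/(15 - 0) ≡ 11/15 mod 23. 15⁻¹ ≡ 20 (mod 23) since 15·20 = 300 ≡ 1, so λ ≡ 13.
  x = λ² - 0 - 15 = 169 - 15 ≡ 16; y = λ·(0 - 16) - 2 ≡ 20. → (16, 20)
7G: (16, 20) + (15, 13). λ = (13 - 20)/(15 - 16) ≡ 16/22 mod 23. 22⁻¹ ≡ 22 (mod 23), so λ ≡ 7.
  x = λ² - 16 - 15 = 49 - 31 ≡ 18; y = λ·(16 - 18) - 20 ≡ 12. → (18, 12)
8G: (18, 12) + (15, 13). λ = (13 - 12)/(15 - 18) ≡ 1/20 mod 23. 20⁻¹ ≡ 15 (mod 23) since 20·15 = 300 ≡ 1, so λ ≡ 15.
  x = λ² - 18 - 15 = 225 - 33 ≡ 8; y = λ·(18 - 8) - 12 ≡ 0. → (8, 0)
9G: (8, 0) + (15, 13). λ = (13 - 0)/(15 - 8) ≡ 13/7 mod 23. 7⁻¹ ≡ 10 (mod 23) since 7·10 = 70 ≡ 1, so λ ≡ 15.
  x = λ² - 8 - 15 = 225 - 23 ≡ 18; y = λ·(8 - 18) - 0 ≡ 11. → (18, 11)
10G: (18, 11) + (15, 13). λ = (13 - 11)/(15 - 18) ≡ 2/20 mod 23. 20⁻¹ ≡ 15 (mod 23), so λ ≡ 7.
  x = λ² - 18 - 15 = 49 - 33 ≡ 16; y = λ·(18 - 16) - 11 ≡ 3. → (16, 3)
11G: (16, 3) + (15, 13). λ = (13 - 3)/(15 - 16) ≡ 10/22 mod 23. 22⁻¹ ≡ 22 (mod 23), so λ ≡ 13.
  x = λ² - 16 - 15 = 169 - 31 ≡ 0; y = λ·(16 - 0) - 3 ≡ 21. → (0, 21)
12G: (0, 21) + (15, 13). λ = (13 - 21)/(15 - 0) ≡ 15/15 mod 23. 15⁻¹ ≡ 20 (mod 23), so λ ≡ 1.
  x = λ² - 0 - 15 = 1 - 15 ≡ 9; y = λ·(0 - 9) - 21 ≡ 16. → (9, 16)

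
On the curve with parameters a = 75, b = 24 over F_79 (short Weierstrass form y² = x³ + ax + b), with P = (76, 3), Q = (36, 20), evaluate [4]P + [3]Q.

(61, 49)

First 4P:
Double-and-add on 4 = (100)₂. Start with P = (76, 3) for the leading 1-bit.
double: tangent at (76, 3): λ = (3·76² + 75)/(2·3) ≡ 23/6. 6⁻¹ ≡ 66 (mod 79), so λ ≡ 23·66 ≡ 17.
  x = λ² - 76 - 76 = 289 - 152 ≡ 58; y = λ·(76 - 58) - 3 ≡ 66. → (58, 66)
double: tangent at (58, 66): λ = (3·58² + 75)/(2·66) ≡ 55/53. 53⁻¹ ≡ 3 (mod 79) since 53·3 = 159 ≡ 1, so λ ≡ 55·3 ≡ 7.
  x = λ² - 58 - 58 = 49 - 116 ≡ 12; y = λ·(58 - 12) - 66 ≡ 19. → (12, 19)
4P = (12, 19).
Next 3Q:
Repeated addition: build up to 3Q.
2Q: tangent at (36, 20): λ = (3·36² + 75)/(2·20) ≡ 13/40. 40⁻¹ ≡ 2 (mod 79), so λ ≡ 13·2 ≡ 26.
  x = λ² - 36 - 36 = 676 - 72 ≡ 51; y = λ·(36 - 51) - 20 ≡ 64. → (51, 64)
3Q: (51, 64) + (36, 20). λ = (20 - 64)/(36 - 51) ≡ 35/64 mod 79. 64⁻¹ ≡ 21 (mod 79), so λ ≡ 24.
  x = λ² - 51 - 36 = 576 - 87 ≡ 15; y = λ·(51 - 15) - 64 ≡ 10. → (15, 10)
3Q = (15, 10).
Finally 4P + 3Q:
(12, 19) + (15, 10). λ = (10 - 19)/(15 - 12) ≡ 70/3 mod 79. 3⁻¹ ≡ 53 (mod 79), so λ ≡ 76.
  x = λ² - 12 - 15 = 5776 - 27 ≡ 61; y = λ·(12 - 61) - 19 ≡ 49. → (61, 49)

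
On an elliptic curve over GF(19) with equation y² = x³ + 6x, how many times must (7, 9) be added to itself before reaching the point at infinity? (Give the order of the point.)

5

2P: tangent at (7, 9): λ = (3·7² + 6)/(2·9) ≡ 1/18. 18⁻¹ ≡ 18 (mod 19), so λ ≡ 1·18 ≡ 18.
  x = λ² - 7 - 7 = 324 - 14 ≡ 6; y = λ·(7 - 6) - 9 ≡ 9. → (6, 9)
3P: (6, 9) + (7, 9). λ = (9 - 9)/(7 - 6) ≡ 0/1 mod 19. 1⁻¹ ≡ 1 (mod 19), so λ ≡ 0.
  x = λ² - 6 - 7 = 0 - 13 ≡ 6; y = λ·(6 - 6) - 9 ≡ 10. → (6, 10)
4P: (6, 10) + (7, 9). λ = (9 - 10)/(7 - 6) ≡ 18/1 mod 19. 1⁻¹ ≡ 1 (mod 19), so λ ≡ 18.
  x = λ² - 6 - 7 = 324 - 13 ≡ 7; y = λ·(6 - 7) - 10 ≡ 10. → (7, 10)
5P: (7, 10) + (7, 9): same x and y₁ ≡ -y₂, so the sum is the point at infinity.
5P = the point at infinity, so the order is 5.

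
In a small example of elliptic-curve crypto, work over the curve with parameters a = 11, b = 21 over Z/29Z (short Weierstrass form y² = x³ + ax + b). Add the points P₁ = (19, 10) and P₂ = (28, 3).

(27, 22)

(19, 10) + (28, 3). λ = (3 - 10)/(28 - 19) ≡ 22/9 mod 29. 9⁻¹ ≡ 13 (mod 29) since 9·13 = 117 ≡ 1, so λ ≡ 25.
  x = λ² - 19 - 28 = 625 - 47 ≡ 27; y = λ·(19 - 27) - 10 ≡ 22. → (27, 22)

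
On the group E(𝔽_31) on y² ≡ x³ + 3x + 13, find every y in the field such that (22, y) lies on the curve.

x³ + 3x + 13 = 10727 ≡ 1 (mod 31).
Square roots of 1 mod 31: 1 and 30 (since 1² = 1 ≡ 1).

1, 30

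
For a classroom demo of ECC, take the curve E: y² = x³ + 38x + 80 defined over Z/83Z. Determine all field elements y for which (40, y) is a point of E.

x³ + 38x + 80 = 65600 ≡ 30 (mod 83).
Square roots of 30 mod 83: 14 and 69 (since 14² = 196 ≡ 30).

14, 69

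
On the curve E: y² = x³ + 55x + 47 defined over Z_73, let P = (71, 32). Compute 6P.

(35, 68)

Double-and-add on 6 = (110)₂. Start with P = (71, 32) for the leading 1-bit.
double: tangent at (71, 32): λ = (3·71² + 55)/(2·32) ≡ 67/64. 64⁻¹ ≡ 8 (mod 73) since 64·8 = 512 ≡ 1, so λ ≡ 67·8 ≡ 25.
  x = λ² - 71 - 71 = 625 - 142 ≡ 45; y = λ·(71 - 45) - 32 ≡ 34. → (45, 34)
add P: (45, 34) + (71, 32). λ = (32 - 34)/(71 - 45) ≡ 71/26 mod 73. 26⁻¹ ≡ 59 (mod 73) since 26·59 = 1534 ≡ 1, so λ ≡ 28.
  x = λ² - 45 - 71 = 784 - 116 ≡ 11; y = λ·(45 - 11) - 34 ≡ 42. → (11, 42)
double: tangent at (11, 42): λ = (3·11² + 55)/(2·42) ≡ 53/11. 11⁻¹ ≡ 20 (mod 73), so λ ≡ 53·20 ≡ 38.
  x = λ² - 11 - 11 = 1444 - 22 ≡ 35; y = λ·(11 - 35) - 42 ≡ 68. → (35, 68)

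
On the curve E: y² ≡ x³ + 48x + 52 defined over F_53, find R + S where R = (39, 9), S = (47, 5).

(7, 28)

(39, 9) + (47, 5). λ = (5 - 9)/(47 - 39) ≡ 49/8 mod 53. 8⁻¹ ≡ 20 (mod 53) since 8·20 = 160 ≡ 1, so λ ≡ 26.
  x = λ² - 39 - 47 = 676 - 86 ≡ 7; y = λ·(39 - 7) - 9 ≡ 28. → (7, 28)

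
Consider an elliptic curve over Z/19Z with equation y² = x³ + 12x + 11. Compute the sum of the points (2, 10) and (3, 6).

(2, 10) + (3, 6). λ = (6 - 10)/(3 - 2) ≡ 15/1 mod 19. 1⁻¹ ≡ 1 (mod 19), so λ ≡ 15.
  x = λ² - 2 - 3 = 225 - 5 ≡ 11; y = λ·(2 - 11) - 10 ≡ 7. → (11, 7)

(11, 7)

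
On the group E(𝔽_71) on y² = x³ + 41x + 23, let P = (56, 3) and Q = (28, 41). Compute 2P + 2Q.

First 2P:
Repeated addition: build up to 2P.
2P: tangent at (56, 3): λ = (3·56² + 41)/(2·3) ≡ 6/6. 6⁻¹ ≡ 12 (mod 71) since 6·12 = 72 ≡ 1, so λ ≡ 6·12 ≡ 1.
  x = λ² - 56 - 56 = 1 - 112 ≡ 31; y = λ·(56 - 31) - 3 ≡ 22. → (31, 22)
2P = (31, 22).
Next 2Q:
Repeated addition: build up to 2Q.
2Q: tangent at (28, 41): λ = (3·28² + 41)/(2·41) ≡ 50/11. 11⁻¹ ≡ 13 (mod 71), so λ ≡ 50·13 ≡ 11.
  x = λ² - 28 - 28 = 121 - 56 ≡ 65; y = λ·(28 - 65) - 41 ≡ 49. → (65, 49)
2Q = (65, 49).
Finally 2P + 2Q:
(31, 22) + (65, 49). λ = (49 - 22)/(65 - 31) ≡ 27/34 mod 71. 34⁻¹ ≡ 23 (mod 71), so λ ≡ 53.
  x = λ² - 31 - 65 = 2809 - 96 ≡ 15; y = λ·(31 - 15) - 22 ≡ 45. → (15, 45)

(15, 45)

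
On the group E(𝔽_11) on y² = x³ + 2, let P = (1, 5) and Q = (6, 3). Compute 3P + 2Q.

First 3P:
Repeated addition: build up to 3P.
2P: tangent at (1, 5): λ = (3·1² + 0)/(2·5) ≡ 3/10. 10⁻¹ ≡ 10 (mod 11), so λ ≡ 3·10 ≡ 8.
  x = λ² - 1 - 1 = 64 - 2 ≡ 7; y = λ·(1 - 7) - 5 ≡ 2. → (7, 2)
3P: (7, 2) + (1, 5). λ = (5 - 2)/(1 - 7) ≡ 3/5 mod 11. 5⁻¹ ≡ 9 (mod 11) since 5·9 = 45 ≡ 1, so λ ≡ 5.
  x = λ² - 7 - 1 = 25 - 8 ≡ 6; y = λ·(7 - 6) - 2 ≡ 3. → (6, 3)
3P = (6, 3).
Next 2Q:
Repeated addition: build up to 2Q.
2Q: tangent at (6, 3): λ = (3·6² + 0)/(2·3) ≡ 9/6. 6⁻¹ ≡ 2 (mod 11) since 6·2 = 12 ≡ 1, so λ ≡ 9·2 ≡ 7.
  x = λ² - 6 - 6 = 49 - 12 ≡ 4; y = λ·(6 - 4) - 3 ≡ 0. → (4, 0)
2Q = (4, 0).
Finally 3P + 2Q:
(6, 3) + (4, 0). λ = (0 - 3)/(4 - 6) ≡ 8/9 mod 11. 9⁻¹ ≡ 5 (mod 11), so λ ≡ 7.
  x = λ² - 6 - 4 = 49 - 10 ≡ 6; y = λ·(6 - 6) - 3 ≡ 8. → (6, 8)

(6, 8)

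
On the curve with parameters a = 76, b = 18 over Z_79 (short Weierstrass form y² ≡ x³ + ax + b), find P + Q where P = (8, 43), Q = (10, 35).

(8, 43) + (10, 35). λ = (35 - 43)/(10 - 8) ≡ 71/2 mod 79. 2⁻¹ ≡ 40 (mod 79) since 2·40 = 80 ≡ 1, so λ ≡ 75.
  x = λ² - 8 - 10 = 5625 - 18 ≡ 77; y = λ·(8 - 77) - 43 ≡ 75. → (77, 75)

(77, 75)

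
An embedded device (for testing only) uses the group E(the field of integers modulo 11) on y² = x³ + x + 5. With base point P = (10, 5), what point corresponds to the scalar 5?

Repeated addition: build up to 5P.
2P: tangent at (10, 5): λ = (3·10² + 1)/(2·5) ≡ 4/10. 10⁻¹ ≡ 10 (mod 11) since 10·10 = 100 ≡ 1, so λ ≡ 4·10 ≡ 7.
  x = λ² - 10 - 10 = 49 - 20 ≡ 7; y = λ·(10 - 7) - 5 ≡ 5. → (7, 5)
3P: (7, 5) + (10, 5). λ = (5 - 5)/(10 - 7) ≡ 0/3 mod 11. 3⁻¹ ≡ 4 (mod 11), so λ ≡ 0.
  x = λ² - 7 - 10 = 0 - 17 ≡ 5; y = λ·(7 - 5) - 5 ≡ 6. → (5, 6)
4P: (5, 6) + (10, 5). λ = (5 - 6)/(10 - 5) ≡ 10/5 mod 11. 5⁻¹ ≡ 9 (mod 11) since 5·9 = 45 ≡ 1, so λ ≡ 2.
  x = λ² - 5 - 10 = 4 - 15 ≡ 0; y = λ·(5 - 0) - 6 ≡ 4. → (0, 4)
5P: (0, 4) + (10, 5). λ = (5 - 4)/(10 - 0) ≡ 1/10 mod 11. 10⁻¹ ≡ 10 (mod 11) since 10·10 = 100 ≡ 1, so λ ≡ 10.
  x = λ² - 0 - 10 = 100 - 10 ≡ 2; y = λ·(0 - 2) - 4 ≡ 9. → (2, 9)

(2, 9)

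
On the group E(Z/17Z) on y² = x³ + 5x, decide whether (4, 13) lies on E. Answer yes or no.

y² = 13² ≡ 16; x³ + 5x + 0 = 84 ≡ 16 (mod 17). 16 = 16.

yes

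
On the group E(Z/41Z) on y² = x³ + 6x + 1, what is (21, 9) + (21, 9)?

tangent at (21, 9): λ = (3·21² + 6)/(2·9) ≡ 17/18. 18⁻¹ ≡ 16 (mod 41) since 18·16 = 288 ≡ 1, so λ ≡ 17·16 ≡ 26.
  x = λ² - 21 - 21 = 676 - 42 ≡ 19; y = λ·(21 - 19) - 9 ≡ 2. → (19, 2)

(19, 2)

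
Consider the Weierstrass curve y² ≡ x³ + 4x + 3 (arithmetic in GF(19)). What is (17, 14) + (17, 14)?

(2, 0)

tangent at (17, 14): λ = (3·17² + 4)/(2·14) ≡ 16/9. 9⁻¹ ≡ 17 (mod 19), so λ ≡ 16·17 ≡ 6.
  x = λ² - 17 - 17 = 36 - 34 ≡ 2; y = λ·(17 - 2) - 14 ≡ 0. → (2, 0)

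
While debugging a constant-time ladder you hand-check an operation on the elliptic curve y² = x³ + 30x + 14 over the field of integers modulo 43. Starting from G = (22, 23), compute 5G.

(0, 10)

Repeated addition: build up to 5G.
2G: tangent at (22, 23): λ = (3·22² + 30)/(2·23) ≡ 20/3. 3⁻¹ ≡ 29 (mod 43), so λ ≡ 20·29 ≡ 21.
  x = λ² - 22 - 22 = 441 - 44 ≡ 10; y = λ·(22 - 10) - 23 ≡ 14. → (10, 14)
3G: (10, 14) + (22, 23). λ = (23 - 14)/(22 - 10) ≡ 9/12 mod 43. 12⁻¹ ≡ 18 (mod 43), so λ ≡ 33.
  x = λ² - 10 - 22 = 1089 - 32 ≡ 25; y = λ·(10 - 25) - 14 ≡ 7. → (25, 7)
4G: (25, 7) + (22, 23). λ = (23 - 7)/(22 - 25) ≡ 16/40 mod 43. 40⁻¹ ≡ 14 (mod 43) since 40·14 = 560 ≡ 1, so λ ≡ 9.
  x = λ² - 25 - 22 = 81 - 47 ≡ 34; y = λ·(25 - 34) - 7 ≡ 41. → (34, 41)
5G: (34, 41) + (22, 23). λ = (23 - 41)/(22 - 34) ≡ 25/31 mod 43. 31⁻¹ ≡ 25 (mod 43) since 31·25 = 775 ≡ 1, so λ ≡ 23.
  x = λ² - 34 - 22 = 529 - 56 ≡ 0; y = λ·(34 - 0) - 41 ≡ 10. → (0, 10)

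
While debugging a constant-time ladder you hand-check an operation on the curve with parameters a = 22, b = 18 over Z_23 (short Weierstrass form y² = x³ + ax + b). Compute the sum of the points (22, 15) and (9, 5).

(22, 15) + (9, 5). λ = (5 - 15)/(9 - 22) ≡ 13/10 mod 23. 10⁻¹ ≡ 7 (mod 23), so λ ≡ 22.
  x = λ² - 22 - 9 = 484 - 31 ≡ 16; y = λ·(22 - 16) - 15 ≡ 2. → (16, 2)

(16, 2)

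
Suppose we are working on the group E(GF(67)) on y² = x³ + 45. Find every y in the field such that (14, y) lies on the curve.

none

x³ + 0x + 45 = 2789 ≡ 42 (mod 67).
42 is a non-residue mod 67; no y exists.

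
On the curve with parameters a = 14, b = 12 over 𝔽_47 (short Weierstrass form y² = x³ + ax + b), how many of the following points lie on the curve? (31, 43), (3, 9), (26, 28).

2

(31, 43): 43² ≡ 16, rhs ≡ 16 → on.
(3, 9): 9² ≡ 34, rhs ≡ 34 → on.
(26, 28): 28² ≡ 32, rhs ≡ 45 → off.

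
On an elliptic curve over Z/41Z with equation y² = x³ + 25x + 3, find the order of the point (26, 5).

5

2P: tangent at (26, 5): λ = (3·26² + 25)/(2·5) ≡ 3/10. 10⁻¹ ≡ 37 (mod 41), so λ ≡ 3·37 ≡ 29.
  x = λ² - 26 - 26 = 841 - 52 ≡ 10; y = λ·(26 - 10) - 5 ≡ 8. → (10, 8)
3P: (10, 8) + (26, 5). λ = (5 - 8)/(26 - 10) ≡ 38/16 mod 41. 16⁻¹ ≡ 18 (mod 41) since 16·18 = 288 ≡ 1, so λ ≡ 28.
  x = λ² - 10 - 26 = 784 - 36 ≡ 10; y = λ·(10 - 10) - 8 ≡ 33. → (10, 33)
4P: (10, 33) + (26, 5). λ = (5 - 33)/(26 - 10) ≡ 13/16 mod 41. 16⁻¹ ≡ 18 (mod 41), so λ ≡ 29.
  x = λ² - 10 - 26 = 841 - 36 ≡ 26; y = λ·(10 - 26) - 33 ≡ 36. → (26, 36)
5P: (26, 36) + (26, 5): same x and y₁ ≡ -y₂, so the sum is 𝒪.
5P = 𝒪, so the order is 5.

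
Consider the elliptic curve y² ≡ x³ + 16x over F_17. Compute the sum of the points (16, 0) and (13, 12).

(16, 0) + (13, 12). λ = (12 - 0)/(13 - 16) ≡ 12/14 mod 17. 14⁻¹ ≡ 11 (mod 17) since 14·11 = 154 ≡ 1, so λ ≡ 13.
  x = λ² - 16 - 13 = 169 - 29 ≡ 4; y = λ·(16 - 4) - 0 ≡ 3. → (4, 3)

(4, 3)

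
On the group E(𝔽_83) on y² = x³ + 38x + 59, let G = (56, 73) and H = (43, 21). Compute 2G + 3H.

First 2G:
Repeated addition: build up to 2G.
2G: tangent at (56, 73): λ = (3·56² + 38)/(2·73) ≡ 67/63. 63⁻¹ ≡ 29 (mod 83), so λ ≡ 67·29 ≡ 34.
  x = λ² - 56 - 56 = 1156 - 112 ≡ 48; y = λ·(56 - 48) - 73 ≡ 33. → (48, 33)
2G = (48, 33).
Next 3H:
Repeated addition: build up to 3H.
2H: tangent at (43, 21): λ = (3·43² + 38)/(2·21) ≡ 24/42. 42⁻¹ ≡ 2 (mod 83), so λ ≡ 24·2 ≡ 48.
  x = λ² - 43 - 43 = 2304 - 86 ≡ 60; y = λ·(43 - 60) - 21 ≡ 76. → (60, 76)
3H: (60, 76) + (43, 21). λ = (21 - 76)/(43 - 60) ≡ 28/66 mod 83. 66⁻¹ ≡ 39 (mod 83) since 66·39 = 2574 ≡ 1, so λ ≡ 13.
  x = λ² - 60 - 43 = 169 - 103 ≡ 66; y = λ·(60 - 66) - 76 ≡ 12. → (66, 12)
3H = (66, 12).
Finally 2G + 3H:
(48, 33) + (66, 12). λ = (12 - 33)/(66 - 48) ≡ 62/18 mod 83. 18⁻¹ ≡ 60 (mod 83) since 18·60 = 1080 ≡ 1, so λ ≡ 68.
  x = λ² - 48 - 66 = 4624 - 114 ≡ 28; y = λ·(48 - 28) - 33 ≡ 82. → (28, 82)

(28, 82)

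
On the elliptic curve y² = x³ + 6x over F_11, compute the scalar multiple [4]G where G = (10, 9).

Repeated addition: build up to 4G.
2G: tangent at (10, 9): λ = (3·10² + 6)/(2·9) ≡ 9/7. 7⁻¹ ≡ 8 (mod 11) since 7·8 = 56 ≡ 1, so λ ≡ 9·8 ≡ 6.
  x = λ² - 10 - 10 = 36 - 20 ≡ 5; y = λ·(10 - 5) - 9 ≡ 10. → (5, 10)
3G: (5, 10) + (10, 9). λ = (9 - 10)/(10 - 5) ≡ 10/5 mod 11. 5⁻¹ ≡ 9 (mod 11), so λ ≡ 2.
  x = λ² - 5 - 10 = 4 - 15 ≡ 0; y = λ·(5 - 0) - 10 ≡ 0. → (0, 0)
4G: (0, 0) + (10, 9). λ = (9 - 0)/(10 - 0) ≡ 9/10 mod 11. 10⁻¹ ≡ 10 (mod 11), so λ ≡ 2.
  x = λ² - 0 - 10 = 4 - 10 ≡ 5; y = λ·(0 - 5) - 0 ≡ 1. → (5, 1)

(5, 1)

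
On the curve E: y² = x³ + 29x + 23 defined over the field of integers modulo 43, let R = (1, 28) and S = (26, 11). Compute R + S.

(8, 6)

(1, 28) + (26, 11). λ = (11 - 28)/(26 - 1) ≡ 26/25 mod 43. 25⁻¹ ≡ 31 (mod 43), so λ ≡ 32.
  x = λ² - 1 - 26 = 1024 - 27 ≡ 8; y = λ·(1 - 8) - 28 ≡ 6. → (8, 6)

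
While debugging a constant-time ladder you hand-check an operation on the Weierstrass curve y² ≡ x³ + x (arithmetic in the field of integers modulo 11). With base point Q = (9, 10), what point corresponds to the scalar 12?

Double-and-add on 12 = (1100)₂. Start with Q = (9, 10) for the leading 1-bit.
double: tangent at (9, 10): λ = (3·9² + 1)/(2·10) ≡ 2/9. 9⁻¹ ≡ 5 (mod 11), so λ ≡ 2·5 ≡ 10.
  x = λ² - 9 - 9 = 100 - 18 ≡ 5; y = λ·(9 - 5) - 10 ≡ 8. → (5, 8)
add Q: (5, 8) + (9, 10). λ = (10 - 8)/(9 - 5) ≡ 2/4 mod 11. 4⁻¹ ≡ 3 (mod 11), so λ ≡ 6.
  x = λ² - 5 - 9 = 36 - 14 ≡ 0; y = λ·(5 - 0) - 8 ≡ 0. → (0, 0)
double: (0, 0) + (0, 0): same x and y₁ ≡ -y₂, so the sum is O.
double: O + O = O (identity).

O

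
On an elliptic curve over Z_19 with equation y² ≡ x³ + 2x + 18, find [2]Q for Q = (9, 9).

tangent at (9, 9): λ = (3·9² + 2)/(2·9) ≡ 17/18. 18⁻¹ ≡ 18 (mod 19), so λ ≡ 17·18 ≡ 2.
  x = λ² - 9 - 9 = 4 - 18 ≡ 5; y = λ·(9 - 5) - 9 ≡ 18. → (5, 18)

(5, 18)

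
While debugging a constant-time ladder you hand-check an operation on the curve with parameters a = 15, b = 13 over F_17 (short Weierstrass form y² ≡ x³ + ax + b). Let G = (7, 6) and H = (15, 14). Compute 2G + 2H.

(4, 16)

First 2G:
Repeated addition: build up to 2G.
2G: tangent at (7, 6): λ = (3·7² + 15)/(2·6) ≡ 9/12. 12⁻¹ ≡ 10 (mod 17) since 12·10 = 120 ≡ 1, so λ ≡ 9·10 ≡ 5.
  x = λ² - 7 - 7 = 25 - 14 ≡ 11; y = λ·(7 - 11) - 6 ≡ 8. → (11, 8)
2G = (11, 8).
Next 2H:
Repeated addition: build up to 2H.
2H: tangent at (15, 14): λ = (3·15² + 15)/(2·14) ≡ 10/11. 11⁻¹ ≡ 14 (mod 17) since 11·14 = 154 ≡ 1, so λ ≡ 10·14 ≡ 4.
  x = λ² - 15 - 15 = 16 - 30 ≡ 3; y = λ·(15 - 3) - 14 ≡ 0. → (3, 0)
2H = (3, 0).
Finally 2G + 2H:
(11, 8) + (3, 0). λ = (0 - 8)/(3 - 11) ≡ 9/9 mod 17. 9⁻¹ ≡ 2 (mod 17) since 9·2 = 18 ≡ 1, so λ ≡ 1.
  x = λ² - 11 - 3 = 1 - 14 ≡ 4; y = λ·(11 - 4) - 8 ≡ 16. → (4, 16)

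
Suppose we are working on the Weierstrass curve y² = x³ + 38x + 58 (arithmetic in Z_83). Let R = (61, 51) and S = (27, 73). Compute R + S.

(61, 51) + (27, 73). λ = (73 - 51)/(27 - 61) ≡ 22/49 mod 83. 49⁻¹ ≡ 61 (mod 83), so λ ≡ 14.
  x = λ² - 61 - 27 = 196 - 88 ≡ 25; y = λ·(61 - 25) - 51 ≡ 38. → (25, 38)

(25, 38)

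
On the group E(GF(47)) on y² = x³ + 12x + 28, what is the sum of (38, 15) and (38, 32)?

The two points share x = 38 and their y-coordinates satisfy 15 + 32 ≡ 0 (mod 47), so they are inverses. Their sum is the point at infinity.

O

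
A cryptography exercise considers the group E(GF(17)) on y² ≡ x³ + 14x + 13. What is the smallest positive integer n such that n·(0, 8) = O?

5

2P: tangent at (0, 8): λ = (3·0² + 14)/(2·8) ≡ 14/16. 16⁻¹ ≡ 16 (mod 17), so λ ≡ 14·16 ≡ 3.
  x = λ² - 0 - 0 = 9 - 0 ≡ 9; y = λ·(0 - 9) - 8 ≡ 16. → (9, 16)
3P: (9, 16) + (0, 8). λ = (8 - 16)/(0 - 9) ≡ 9/8 mod 17. 8⁻¹ ≡ 15 (mod 17), so λ ≡ 16.
  x = λ² - 9 - 0 = 256 - 9 ≡ 9; y = λ·(9 - 9) - 16 ≡ 1. → (9, 1)
4P: (9, 1) + (0, 8). λ = (8 - 1)/(0 - 9) ≡ 7/8 mod 17. 8⁻¹ ≡ 15 (mod 17), so λ ≡ 3.
  x = λ² - 9 - 0 = 9 - 9 ≡ 0; y = λ·(9 - 0) - 1 ≡ 9. → (0, 9)
5P: (0, 9) + (0, 8): same x and y₁ ≡ -y₂, so the sum is O.
5P = O, so the order is 5.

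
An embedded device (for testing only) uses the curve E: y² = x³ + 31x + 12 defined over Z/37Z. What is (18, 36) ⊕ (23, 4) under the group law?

(34, 22)

(18, 36) + (23, 4). λ = (4 - 36)/(23 - 18) ≡ 5/5 mod 37. 5⁻¹ ≡ 15 (mod 37), so λ ≡ 1.
  x = λ² - 18 - 23 = 1 - 41 ≡ 34; y = λ·(18 - 34) - 36 ≡ 22. → (34, 22)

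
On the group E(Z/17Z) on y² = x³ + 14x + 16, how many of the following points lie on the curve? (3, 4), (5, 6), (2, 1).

1

(3, 4): 4² ≡ 16, rhs ≡ 0 → off.
(5, 6): 6² ≡ 2, rhs ≡ 7 → off.
(2, 1): 1² ≡ 1, rhs ≡ 1 → on.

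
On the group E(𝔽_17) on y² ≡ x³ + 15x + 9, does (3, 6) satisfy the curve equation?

y² = 6² ≡ 2; x³ + 15x + 9 = 81 ≡ 13 (mod 17). 2 ≠ 13.

no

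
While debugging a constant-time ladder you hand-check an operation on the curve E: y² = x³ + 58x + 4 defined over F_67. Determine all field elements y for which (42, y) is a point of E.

9, 58

x³ + 58x + 4 = 76528 ≡ 14 (mod 67).
Square roots of 14 mod 67: 9 and 58 (since 9² = 81 ≡ 14).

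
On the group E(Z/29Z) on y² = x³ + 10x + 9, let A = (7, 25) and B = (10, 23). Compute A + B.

(7, 25) + (10, 23). λ = (23 - 25)/(10 - 7) ≡ 27/3 mod 29. 3⁻¹ ≡ 10 (mod 29), so λ ≡ 9.
  x = λ² - 7 - 10 = 81 - 17 ≡ 6; y = λ·(7 - 6) - 25 ≡ 13. → (6, 13)

(6, 13)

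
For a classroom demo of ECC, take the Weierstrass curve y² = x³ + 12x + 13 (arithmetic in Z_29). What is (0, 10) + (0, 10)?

(5, 16)

tangent at (0, 10): λ = (3·0² + 12)/(2·10) ≡ 12/20. 20⁻¹ ≡ 16 (mod 29) since 20·16 = 320 ≡ 1, so λ ≡ 12·16 ≡ 18.
  x = λ² - 0 - 0 = 324 - 0 ≡ 5; y = λ·(0 - 5) - 10 ≡ 16. → (5, 16)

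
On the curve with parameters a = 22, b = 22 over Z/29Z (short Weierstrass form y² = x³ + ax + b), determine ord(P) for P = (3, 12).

2P: tangent at (3, 12): λ = (3·3² + 22)/(2·12) ≡ 20/24. 24⁻¹ ≡ 23 (mod 29), so λ ≡ 20·23 ≡ 25.
  x = λ² - 3 - 3 = 625 - 6 ≡ 10; y = λ·(3 - 10) - 12 ≡ 16. → (10, 16)
3P: (10, 16) + (3, 12). λ = (12 - 16)/(3 - 10) ≡ 25/22 mod 29. 22⁻¹ ≡ 4 (mod 29), so λ ≡ 13.
  x = λ² - 10 - 3 = 169 - 13 ≡ 11; y = λ·(10 - 11) - 16 ≡ 0. → (11, 0)
4P: (11, 0) + (3, 12). λ = (12 - 0)/(3 - 11) ≡ 12/21 mod 29. 21⁻¹ ≡ 18 (mod 29) since 21·18 = 378 ≡ 1, so λ ≡ 13.
  x = λ² - 11 - 3 = 169 - 14 ≡ 10; y = λ·(11 - 10) - 0 ≡ 13. → (10, 13)
5P: (10, 13) + (3, 12). λ = (12 - 13)/(3 - 10) ≡ 28/22 mod 29. 22⁻¹ ≡ 4 (mod 29) since 22·4 = 88 ≡ 1, so λ ≡ 25.
  x = λ² - 10 - 3 = 625 - 13 ≡ 3; y = λ·(10 - 3) - 13 ≡ 17. → (3, 17)
6P: (3, 17) + (3, 12): same x and y₁ ≡ -y₂, so the sum is 𝒪.
6P = 𝒪, so the order is 6.

6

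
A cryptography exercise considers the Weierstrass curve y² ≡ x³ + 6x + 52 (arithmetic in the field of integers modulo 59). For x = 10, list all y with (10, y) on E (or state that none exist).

x³ + 6x + 52 = 1112 ≡ 50 (mod 59).
50 is a non-residue mod 59; no y exists.

none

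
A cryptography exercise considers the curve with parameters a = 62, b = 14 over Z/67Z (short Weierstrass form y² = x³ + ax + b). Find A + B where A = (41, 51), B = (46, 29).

(41, 51) + (46, 29). λ = (29 - 51)/(46 - 41) ≡ 45/5 mod 67. 5⁻¹ ≡ 27 (mod 67), so λ ≡ 9.
  x = λ² - 41 - 46 = 81 - 87 ≡ 61; y = λ·(41 - 61) - 51 ≡ 37. → (61, 37)

(61, 37)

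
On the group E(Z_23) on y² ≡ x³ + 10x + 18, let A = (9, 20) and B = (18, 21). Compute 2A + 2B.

(8, 9)

First 2A:
Repeated addition: build up to 2A.
2A: tangent at (9, 20): λ = (3·9² + 10)/(2·20) ≡ 0/17. 17⁻¹ ≡ 19 (mod 23) since 17·19 = 323 ≡ 1, so λ ≡ 0·19 ≡ 0.
  x = λ² - 9 - 9 = 0 - 18 ≡ 5; y = λ·(9 - 5) - 20 ≡ 3. → (5, 3)
2A = (5, 3).
Next 2B:
Repeated addition: build up to 2B.
2B: tangent at (18, 21): λ = (3·18² + 10)/(2·21) ≡ 16/19. 19⁻¹ ≡ 17 (mod 23), so λ ≡ 16·17 ≡ 19.
  x = λ² - 18 - 18 = 361 - 36 ≡ 3; y = λ·(18 - 3) - 21 ≡ 11. → (3, 11)
2B = (3, 11).
Finally 2A + 2B:
(5, 3) + (3, 11). λ = (11 - 3)/(3 - 5) ≡ 8/21 mod 23. 21⁻¹ ≡ 11 (mod 23), so λ ≡ 19.
  x = λ² - 5 - 3 = 361 - 8 ≡ 8; y = λ·(5 - 8) - 3 ≡ 9. → (8, 9)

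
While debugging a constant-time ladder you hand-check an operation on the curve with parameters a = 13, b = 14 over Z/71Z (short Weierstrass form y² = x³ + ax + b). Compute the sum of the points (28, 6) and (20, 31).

(28, 6) + (20, 31). λ = (31 - 6)/(20 - 28) ≡ 25/63 mod 71. 63⁻¹ ≡ 62 (mod 71), so λ ≡ 59.
  x = λ² - 28 - 20 = 3481 - 48 ≡ 25; y = λ·(28 - 25) - 6 ≡ 29. → (25, 29)

(25, 29)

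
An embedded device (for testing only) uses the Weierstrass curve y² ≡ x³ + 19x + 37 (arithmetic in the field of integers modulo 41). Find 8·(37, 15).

(1, 4)

Write G = (37, 15).
Repeated addition: build up to 8G.
2G: tangent at (37, 15): λ = (3·37² + 19)/(2·15) ≡ 26/30. 30⁻¹ ≡ 26 (mod 41) since 30·26 = 780 ≡ 1, so λ ≡ 26·26 ≡ 20.
  x = λ² - 37 - 37 = 400 - 74 ≡ 39; y = λ·(37 - 39) - 15 ≡ 27. → (39, 27)
3G: (39, 27) + (37, 15). λ = (15 - 27)/(37 - 39) ≡ 29/39 mod 41. 39⁻¹ ≡ 20 (mod 41), so λ ≡ 6.
  x = λ² - 39 - 37 = 36 - 76 ≡ 1; y = λ·(39 - 1) - 27 ≡ 37. → (1, 37)
4G: (1, 37) + (37, 15). λ = (15 - 37)/(37 - 1) ≡ 19/36 mod 41. 36⁻¹ ≡ 8 (mod 41) since 36·8 = 288 ≡ 1, so λ ≡ 29.
  x = λ² - 1 - 37 = 841 - 38 ≡ 24; y = λ·(1 - 24) - 37 ≡ 34. → (24, 34)
5G: (24, 34) + (37, 15). λ = (15 - 34)/(37 - 24) ≡ 22/13 mod 41. 13⁻¹ ≡ 19 (mod 41), so λ ≡ 8.
  x = λ² - 24 - 37 = 64 - 61 ≡ 3; y = λ·(24 - 3) - 34 ≡ 11. → (3, 11)
6G: (3, 11) + (37, 15). λ = (15 - 11)/(37 - 3) ≡ 4/34 mod 41. 34⁻¹ ≡ 35 (mod 41), so λ ≡ 17.
  x = λ² - 3 - 37 = 289 - 40 ≡ 3; y = λ·(3 - 3) - 11 ≡ 30. → (3, 30)
7G: (3, 30) + (37, 15). λ = (15 - 30)/(37 - 3) ≡ 26/34 mod 41. 34⁻¹ ≡ 35 (mod 41), so λ ≡ 8.
  x = λ² - 3 - 37 = 64 - 40 ≡ 24; y = λ·(3 - 24) - 30 ≡ 7. → (24, 7)
8G: (24, 7) + (37, 15). λ = (15 - 7)/(37 - 24) ≡ 8/13 mod 41. 13⁻¹ ≡ 19 (mod 41), so λ ≡ 29.
  x = λ² - 24 - 37 = 841 - 61 ≡ 1; y = λ·(24 - 1) - 7 ≡ 4. → (1, 4)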